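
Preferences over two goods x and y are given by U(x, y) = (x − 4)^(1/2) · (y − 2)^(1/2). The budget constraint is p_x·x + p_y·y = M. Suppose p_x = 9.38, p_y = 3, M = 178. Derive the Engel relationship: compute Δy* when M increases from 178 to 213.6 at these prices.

MRS = (y−2)/(x−4). Tangency with p_x/p_y gives y−2 = (p_x/p_y)·(x−4).
Substituting into the budget: x* = 4 + 0.5·(M − 4·p_x − 2·p_y)/p_x, and y* = 2 + 0.5·(…)/p_y.
Discretionary income = 178 − 4·9.38 − 2·3 = 134.48; y* = 2 + 0.5·134.48/3 = 24.4133.
At M' = 213.6: y* = 30.3467. Change: 30.3467 − 24.4133 = 5.9333.

Δy* = 5.9333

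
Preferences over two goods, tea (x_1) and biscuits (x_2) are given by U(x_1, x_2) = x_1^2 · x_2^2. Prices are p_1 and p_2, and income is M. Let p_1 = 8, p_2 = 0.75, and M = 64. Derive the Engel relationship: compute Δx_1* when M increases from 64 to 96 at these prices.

At p_1=8, p_2=0.75, M=64: x_1* = 0.5·64/8 = 4.
At M' = 96: x_1* = 6. Change: 6 − 4 = 2.

Δx_1* = 2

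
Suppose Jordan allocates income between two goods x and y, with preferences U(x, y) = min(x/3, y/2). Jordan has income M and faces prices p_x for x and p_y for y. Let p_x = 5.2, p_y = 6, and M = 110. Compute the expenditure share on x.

Leontief preferences: the optimum is at the kink where x/3 = y/2, i.e. y = (2/3)·x.
Budget: p_x·x + p_y·(2/3)·x = M, so (3·p_x + 2·p_y)·x = 3·M.
Demand: x*(p_x,p_y,M) = 3·M/(3·p_x + 2·p_y), y* = 2·M/(3·p_x + 2·p_y).
Here 3·5.2 + 2·6 = 27.6, giving x* = 11.9565 and y* = 7.971.
Expenditure on x: 5.2·11.9565 = 62.1739; share = 0.5652.

share on x = 0.5652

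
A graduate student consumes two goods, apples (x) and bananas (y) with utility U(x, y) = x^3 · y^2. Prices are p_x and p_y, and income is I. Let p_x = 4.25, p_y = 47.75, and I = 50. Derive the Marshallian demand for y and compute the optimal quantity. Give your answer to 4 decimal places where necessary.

MU_x/MU_y = (3·y)/(2·x); tangency sets this equal to p_x/p_y.
Rearranging, p_y·y = (2/3)·p_x·x. Substituting into the budget gives p_x·x·(1 + (2/3)) = I.
Demand: x*(p_x,p_y,I) = 0.6·I/p_x and y* = 0.4·I/p_y.
At p_x=4.25, p_y=47.75, I=50: y* = 0.4·50/47.75 = 0.4188.

y* = 0.4188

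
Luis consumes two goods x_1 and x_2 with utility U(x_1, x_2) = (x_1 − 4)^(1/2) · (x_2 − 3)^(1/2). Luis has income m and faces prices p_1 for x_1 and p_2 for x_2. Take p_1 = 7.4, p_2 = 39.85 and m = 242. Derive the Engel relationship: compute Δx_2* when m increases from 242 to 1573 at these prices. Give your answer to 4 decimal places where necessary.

Δx_2* = 16.7001

MRS = (x_2−3)/(x_1−4). Tangency with p_1/p_2 gives x_2−3 = (p_1/p_2)·(x_1−4).
Substituting into the budget: x_1* = 4 + 0.5·(m − 4·p_1 − 3·p_2)/p_1, and x_2* = 3 + 0.5·(…)/p_2.
Discretionary income = 242 − 4·7.4 − 3·39.85 = 92.85; x_2* = 3 + 0.5·92.85/39.85 = 4.165.
At m' = 1573: x_2* = 20.8651. Change: 20.8651 − 4.165 = 16.7001.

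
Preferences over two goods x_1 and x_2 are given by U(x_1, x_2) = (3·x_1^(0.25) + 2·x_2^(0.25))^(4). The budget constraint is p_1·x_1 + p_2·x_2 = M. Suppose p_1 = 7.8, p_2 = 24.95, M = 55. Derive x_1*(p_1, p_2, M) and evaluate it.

Substitute x_2 = (x_2/x_1)·x_1 into the budget: x_1* = M/(p_1 + p_2·(x_2/x_1)).
Numerically x_2/x_1 = 0.123569, so x_1* = 55/(7.8 + 24.95·0.123569) = 5.0537.

x_1* = 5.0537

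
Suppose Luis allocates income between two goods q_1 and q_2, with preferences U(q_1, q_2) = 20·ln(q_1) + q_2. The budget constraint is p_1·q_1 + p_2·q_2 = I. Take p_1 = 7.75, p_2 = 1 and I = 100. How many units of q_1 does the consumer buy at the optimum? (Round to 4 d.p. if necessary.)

MU_q_1 = 20/q_1, MU_q_2 = 1. Tangency: 20/q_1 = p_1/p_2.
So q_1*(p_1,p_2) = 20·p_2/p_1, independent of income; and q_2* = (I − 20·p_2)/p_2.
At the given prices: q_1* = 20·1/7.75 = 2.5806.

q_1* = 2.5806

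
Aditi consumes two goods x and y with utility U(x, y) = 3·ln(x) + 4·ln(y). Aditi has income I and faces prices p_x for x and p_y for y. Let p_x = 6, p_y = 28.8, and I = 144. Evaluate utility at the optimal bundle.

Demand: x*(p_x,p_y,I) = 3/7·I/p_x and y* = 4/7·I/p_y.
At p_x=6, p_y=28.8, I=144: x* = 3/7·144/6 = 10.2857, y* = 2.8571.
Utility at the optimum: U(10.2857, 2.8571) = 11.1916.

V = 11.1916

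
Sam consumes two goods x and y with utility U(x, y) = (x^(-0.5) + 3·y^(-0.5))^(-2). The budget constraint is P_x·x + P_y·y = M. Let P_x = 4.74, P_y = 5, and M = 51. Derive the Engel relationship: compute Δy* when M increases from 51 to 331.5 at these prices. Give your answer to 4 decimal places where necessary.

Δy* = 38.1045

MRS = MU_x/MU_y = (1/3)·(y/x)^(1.5). Set equal to P_x/P_y.
Hence y/x = (3·P_x/P_y)^(1/(1.5)), i.e. raised to the 2/3 power.
With the ratio pinned down, the budget gives x* = M/(P_x + P_y·(y/x)) and y* = (y/x)·x*.
Numerically y/x = 2.007334, so x* = 51/(4.74 + 5·2.007334) = 3.4514 and y* = 2.007334·3.4514 = 6.9281.
At M' = 331.5: y* = 45.0326. Change: 45.0326 − 6.9281 = 38.1045.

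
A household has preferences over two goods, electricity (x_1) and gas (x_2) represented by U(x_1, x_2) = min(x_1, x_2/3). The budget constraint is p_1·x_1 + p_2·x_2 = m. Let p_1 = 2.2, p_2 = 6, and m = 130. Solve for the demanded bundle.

x_1* = 6.4356, x_2* = 19.3069

With perfect complements, no substitution: consume in ratio x_1:x_2 = 1:3.
Budget: p_1·x_1 + p_2·3·x_1 = m, so (p_1 + 3·p_2)·x_1 = m.
Demand: x_1*(p_1,p_2,m) = m/(p_1 + 3·p_2), x_2* = 3·m/(p_1 + 3·p_2).
Here 2.2 + 3·6 = 20.2, giving x_1* = 6.4356 and x_2* = 19.3069.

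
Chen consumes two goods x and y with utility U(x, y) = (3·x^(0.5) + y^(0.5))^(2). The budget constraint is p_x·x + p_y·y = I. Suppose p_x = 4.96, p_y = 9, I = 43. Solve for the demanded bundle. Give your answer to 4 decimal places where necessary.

MRS = MU_x/MU_y = 3·(y/x)^(0.5). Set equal to p_x/p_y.
Solve for the ratio: y/x = [(1/3)·p_x/p_y]^(2).
With the ratio pinned down, the budget gives x* = I/(p_x + p_y·(y/x)) and y* = (y/x)·x*.
Numerically y/x = 0.033747, so x* = 43/(4.96 + 9·0.033747) = 8.1691 and y* = 0.033747·8.1691 = 0.2757.

x* = 8.1691, y* = 0.2757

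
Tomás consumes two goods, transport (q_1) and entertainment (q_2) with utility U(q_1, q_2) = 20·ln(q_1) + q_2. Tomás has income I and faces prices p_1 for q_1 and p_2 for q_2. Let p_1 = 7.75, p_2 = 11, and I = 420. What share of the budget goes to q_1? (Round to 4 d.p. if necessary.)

share on q_1 = 0.5238

Set MRS = p_1/p_2: (20/q_1)/1 = p_1/p_2.
So q_1*(p_1,p_2) = 20·p_2/p_1, independent of income; and q_2* = (I − 20·p_2)/p_2.
At the given prices: q_1* = 20·11/7.75 = 28.3871, and q_2* = 18.1818.
Expenditure on q_1: 7.75·28.3871 = 220; share = 0.5238.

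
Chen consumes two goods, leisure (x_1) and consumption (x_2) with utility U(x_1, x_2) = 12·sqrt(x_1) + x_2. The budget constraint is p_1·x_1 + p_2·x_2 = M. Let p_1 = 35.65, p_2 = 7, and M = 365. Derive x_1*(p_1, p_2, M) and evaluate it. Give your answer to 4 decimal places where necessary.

x_1* = 1.388

Utility is quasi-linear in x_2; the FOC for x_1 is 6/√x_1 = p_1/p_2.
Solve: √x_1 = 6·p_2/p_1, so x_1*(p_1,p_2) = (6·p_2/p_1)², and x_2* = (M − p_1·x_1*)/p_2.
Plugging in: x_1* = (6·7/35.65)² = 1.388.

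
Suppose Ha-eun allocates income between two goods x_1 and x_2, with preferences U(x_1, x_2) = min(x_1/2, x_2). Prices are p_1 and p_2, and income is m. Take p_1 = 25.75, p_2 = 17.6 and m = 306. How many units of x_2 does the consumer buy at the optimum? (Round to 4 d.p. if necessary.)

Leontief preferences: the optimum is at the kink where x_1/2 = x_2/1, i.e. x_2 = (1/2)·x_1.
Budget: p_1·x_1 + p_2·(1/2)·x_1 = m, so (2·p_1 + p_2)·x_1 = 2·m.
Demand: x_1*(p_1,p_2,m) = 2·m/(2·p_1 + p_2), x_2* = m/(2·p_1 + p_2).
Here 2·25.75 + 17.6 = 69.1, giving x_2* = 4.4284.

x_2* = 4.4284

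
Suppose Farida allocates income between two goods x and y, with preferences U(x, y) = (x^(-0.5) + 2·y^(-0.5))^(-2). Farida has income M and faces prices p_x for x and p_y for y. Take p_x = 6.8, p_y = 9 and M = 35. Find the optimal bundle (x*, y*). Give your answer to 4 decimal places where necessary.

From the CES first-order condition, (1/2)·(y/x)^(1.5) = p_x/p_y.
Hence y/x = (2·p_x/p_y)^(1/(1.5)), i.e. raised to the 2/3 power.
With the ratio pinned down, the budget gives x* = M/(p_x + p_y·(y/x)) and y* = (y/x)·x*.
Numerically y/x = 1.316834, so x* = 35/(6.8 + 9·1.316834) = 1.8765 and y* = 1.316834·1.8765 = 2.4711.

x* = 1.8765, y* = 2.4711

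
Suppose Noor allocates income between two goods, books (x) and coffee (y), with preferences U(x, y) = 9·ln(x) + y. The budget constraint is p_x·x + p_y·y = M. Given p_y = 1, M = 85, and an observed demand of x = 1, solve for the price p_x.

p_x = 9

MU_x = 9/x, MU_y = 1. Tangency: 9/x = p_x/p_y.
So x*(p_x,p_y) = 9·p_y/p_x, independent of income; and y* = (M − 9·p_y)/p_y.
Set x* = 1 in the demand function and solve for p_x: p_x = 9.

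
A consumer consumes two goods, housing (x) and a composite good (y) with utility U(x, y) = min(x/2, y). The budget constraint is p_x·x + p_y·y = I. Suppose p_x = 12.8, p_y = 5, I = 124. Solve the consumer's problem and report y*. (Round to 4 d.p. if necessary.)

y* = 4.0523

Demand: x*(p_x,p_y,I) = 2·I/(2·p_x + p_y), y* = I/(2·p_x + p_y).
Here 2·12.8 + 5 = 30.6, giving y* = 4.0523.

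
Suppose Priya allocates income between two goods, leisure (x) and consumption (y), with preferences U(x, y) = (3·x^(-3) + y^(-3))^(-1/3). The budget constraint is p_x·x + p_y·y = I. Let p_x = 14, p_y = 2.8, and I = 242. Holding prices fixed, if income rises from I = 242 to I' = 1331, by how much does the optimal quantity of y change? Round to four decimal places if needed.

Δy* = 72.0164

MRS = MU_x/MU_y = 3·(y/x)^(4). Set equal to p_x/p_y.
Solve for the ratio: y/x = [(1/3)·p_x/p_y]^(0.25).
With the ratio pinned down, the budget gives x* = I/(p_x + p_y·(y/x)) and y* = (y/x)·x*.
Numerically y/x = 1.136219, so x* = 242/(14 + 2.8·1.136219) = 14.085 and y* = 1.136219·14.085 = 16.0036.
At I' = 1331: y* = 88.02. Change: 88.02 − 16.0036 = 72.0164.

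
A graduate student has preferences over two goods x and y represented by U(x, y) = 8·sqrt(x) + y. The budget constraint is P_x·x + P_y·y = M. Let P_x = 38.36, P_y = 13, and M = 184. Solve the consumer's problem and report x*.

MU_x = 4/√x, MU_y = 1. Tangency: 4/√x = P_x/P_y.
Thus x* = (4·P_y/P_x)² — independent of M — with the rest of income spent on y.
Plugging in: x* = (4·13/38.36)² = 1.8376.

x* = 1.8376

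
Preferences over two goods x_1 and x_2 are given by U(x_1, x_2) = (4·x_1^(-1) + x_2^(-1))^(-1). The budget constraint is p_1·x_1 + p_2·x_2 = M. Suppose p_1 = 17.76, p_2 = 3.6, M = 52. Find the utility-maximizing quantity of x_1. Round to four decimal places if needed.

From the CES first-order condition, 4·(x_2/x_1)^(2) = p_1/p_2.
Solve for the ratio: x_2/x_1 = [(1/4)·p_1/p_2]^(0.5).
With the ratio pinned down, the budget gives x_1* = M/(p_1 + p_2·(x_2/x_1)) and x_2* = (x_2/x_1)·x_1*.
Numerically x_2/x_1 = 1.110555, so x_1* = 52/(17.76 + 3.6·1.110555) = 2.3899.

x_1* = 2.3899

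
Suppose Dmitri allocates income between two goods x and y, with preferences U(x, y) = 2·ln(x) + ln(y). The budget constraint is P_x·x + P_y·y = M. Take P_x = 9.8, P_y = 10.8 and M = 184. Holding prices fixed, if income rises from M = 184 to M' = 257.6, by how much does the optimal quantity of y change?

Δy* = 2.2716

MU_x/MU_y = (2·y)/(x); tangency sets this equal to P_x/P_y.
Rearranging, P_y·y = (1/2)·P_x·x. Substituting into the budget gives P_x·x·(1 + (1/2)) = M.
Demand: x*(P_x,P_y,M) = 2/3·M/P_x and y* = 1/3·M/P_y.
At P_x=9.8, P_y=10.8, M=184: y* = 1/3·184/10.8 = 5.679.
At M' = 257.6: y* = 7.9506. Change: 7.9506 − 5.679 = 2.2716.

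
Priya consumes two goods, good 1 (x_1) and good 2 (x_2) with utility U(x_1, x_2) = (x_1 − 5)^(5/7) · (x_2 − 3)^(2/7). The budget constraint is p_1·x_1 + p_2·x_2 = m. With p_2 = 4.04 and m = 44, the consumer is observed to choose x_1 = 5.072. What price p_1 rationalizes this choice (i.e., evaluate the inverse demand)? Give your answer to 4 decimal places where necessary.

p_1 = 6.25

This is Cobb-Douglas in (x_1−5, x_2−3): tangency gives 5/7·p_2·(x_2−3) = 2/7·p_1·(x_1−5).
After buying the subsistence bundle (5, 3), a share 5/7 of the remaining income goes to x_1: x_1* = 5 + 5/7·(m − 5p_1 − 3p_2)/p_1.
Set x_1* = 5.072 in the demand function and solve for p_1: p_1 = 6.25.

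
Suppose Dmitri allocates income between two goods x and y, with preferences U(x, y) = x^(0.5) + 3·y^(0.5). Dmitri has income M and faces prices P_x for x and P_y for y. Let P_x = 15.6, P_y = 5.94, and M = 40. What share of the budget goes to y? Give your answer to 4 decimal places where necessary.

MU_x ∝ x^(-0.5), MU_y ∝ 3·y^(-0.5), so MRS = (1/3)·(y/x)^(0.5) = P_x/P_y.
Solve for the ratio: y/x = [3·P_x/P_y]^(2).
With the ratio pinned down, the budget gives x* = M/(P_x + P_y·(y/x)) and y* = (y/x)·x*.
Numerically y/x = 62.075298, so x* = 40/(15.6 + 5.94·62.075298) = 0.1041 and y* = 62.075298·0.1041 = 6.4607.
Expenditure on y: 5.94·6.4607 = 38.3764; share = 0.9594.

share on y = 0.9594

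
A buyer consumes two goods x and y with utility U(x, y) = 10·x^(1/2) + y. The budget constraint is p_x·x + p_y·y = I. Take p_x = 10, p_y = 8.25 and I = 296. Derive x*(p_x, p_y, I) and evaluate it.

Utility is quasi-linear in y; the FOC for x is 5/√x = p_x/p_y.
Solve: √x = 5·p_y/p_x, so x*(p_x,p_y) = (5·p_y/p_x)², and y* = (I − p_x·x*)/p_y.
Plugging in: x* = (5·8.25/10)² = 17.0156.

x* = 17.0156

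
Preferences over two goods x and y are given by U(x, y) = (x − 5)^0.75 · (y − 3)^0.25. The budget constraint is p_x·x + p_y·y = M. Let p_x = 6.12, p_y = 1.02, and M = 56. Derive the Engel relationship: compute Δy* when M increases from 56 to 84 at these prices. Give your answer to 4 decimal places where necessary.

Δy* = 6.8627

MRS = 3·(y−3)/(x−5). Tangency with p_x/p_y gives y−3 = (1/3)·(p_x/p_y)·(x−5).
After buying the subsistence bundle (5, 3), a share 0.75 of the remaining income goes to x: x* = 5 + 0.75·(M − 5p_x − 3p_y)/p_x.
Discretionary income = 56 − 5·6.12 − 3·1.02 = 22.34; y* = 3 + 0.25·22.34/1.02 = 8.4755.
At M' = 84: y* = 15.3382. Change: 15.3382 − 8.4755 = 6.8627.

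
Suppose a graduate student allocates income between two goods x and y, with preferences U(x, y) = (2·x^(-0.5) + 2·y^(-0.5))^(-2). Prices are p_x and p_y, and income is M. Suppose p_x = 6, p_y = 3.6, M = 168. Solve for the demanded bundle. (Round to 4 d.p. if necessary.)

MU_x ∝ 2·x^(-1.5), MU_y ∝ 2·y^(-1.5), so MRS = (y/x)^(1.5) = p_x/p_y.
Solve for the ratio: y/x = [p_x/p_y]^(2/3).
Substitute y = (y/x)·x into the budget: x* = M/(p_x + p_y·(y/x)).
Numerically y/x = 1.405721, so x* = 168/(6 + 3.6·1.405721) = 15.1891 and y* = 1.405721·15.1891 = 21.3516.

x* = 15.1891, y* = 21.3516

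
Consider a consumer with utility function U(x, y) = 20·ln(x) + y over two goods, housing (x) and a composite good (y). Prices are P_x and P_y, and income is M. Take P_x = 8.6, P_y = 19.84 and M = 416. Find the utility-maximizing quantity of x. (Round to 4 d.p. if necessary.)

MU_x = 20/x, MU_y = 1. Tangency: 20/x = P_x/P_y.
So x*(P_x,P_y) = 20·P_y/P_x, independent of income; and y* = (M − 20·P_y)/P_y.
At the given prices: x* = 20·19.84/8.6 = 46.1395.

x* = 46.1395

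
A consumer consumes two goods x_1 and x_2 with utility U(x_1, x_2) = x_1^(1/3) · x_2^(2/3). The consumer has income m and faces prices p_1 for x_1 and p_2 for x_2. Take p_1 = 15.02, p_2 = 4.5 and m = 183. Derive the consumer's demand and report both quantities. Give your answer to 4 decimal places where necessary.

x_1* = 4.0613, x_2* = 27.1111

MU_x_1/MU_x_2 = (1/3·x_2)/(2/3·x_1); tangency sets this equal to p_1/p_2.
So 1/3·p_2·x_2 = 2/3·p_1·x_1; combined with the budget, a share 1/3 of income goes to x_1.
Demand: x_1*(p_1,p_2,m) = 1/3·m/p_1 and x_2* = 2/3·m/p_2.
At p_1=15.02, p_2=4.5, m=183: x_1* = 1/3·183/15.02 = 4.0613, x_2* = 27.1111.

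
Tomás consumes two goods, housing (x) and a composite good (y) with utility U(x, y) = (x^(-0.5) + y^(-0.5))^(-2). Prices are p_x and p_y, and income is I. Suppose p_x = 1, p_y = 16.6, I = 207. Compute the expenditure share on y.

share on y = 0.7184

MRS = MU_x/MU_y = (y/x)^(1.5). Set equal to p_x/p_y.
Hence y/x = (p_x/p_y)^(1/(1.5)), i.e. raised to the 2/3 power.
Substitute y = (y/x)·x into the budget: x* = I/(p_x + p_y·(y/x)).
Numerically y/x = 0.153672, so x* = 207/(1 + 16.6·0.153672) = 58.2942 and y* = 0.153672·58.2942 = 8.9582.
Expenditure on y: 16.6·8.9582 = 148.7058; share = 0.7184.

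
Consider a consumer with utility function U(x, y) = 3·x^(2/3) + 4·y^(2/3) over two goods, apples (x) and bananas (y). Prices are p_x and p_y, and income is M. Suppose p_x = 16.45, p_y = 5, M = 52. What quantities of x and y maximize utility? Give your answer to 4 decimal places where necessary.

x* = 0.1186, y* = 10.0099

MU_x ∝ 3·x^(-1/3), MU_y ∝ 4·y^(-1/3), so MRS = (3/4)·(y/x)^(1/3) = p_x/p_y.
Solve for the ratio: y/x = [(4/3)·p_x/p_y]^(3).
With the ratio pinned down, the budget gives x* = M/(p_x + p_y·(y/x)) and y* = (y/x)·x*.
Numerically y/x = 84.411944, so x* = 52/(16.45 + 5·84.411944) = 0.1186 and y* = 84.411944·0.1186 = 10.0099.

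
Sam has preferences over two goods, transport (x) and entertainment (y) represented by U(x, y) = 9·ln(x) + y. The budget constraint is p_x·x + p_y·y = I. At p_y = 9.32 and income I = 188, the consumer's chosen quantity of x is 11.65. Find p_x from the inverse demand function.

MU_x = 9/x, MU_y = 1. Tangency: 9/x = p_x/p_y.
So x*(p_x,p_y) = 9·p_y/p_x, independent of income; and y* = (I − 9·p_y)/p_y.
Set x* = 11.65 in the demand function and solve for p_x: p_x = 7.2.

p_x = 7.2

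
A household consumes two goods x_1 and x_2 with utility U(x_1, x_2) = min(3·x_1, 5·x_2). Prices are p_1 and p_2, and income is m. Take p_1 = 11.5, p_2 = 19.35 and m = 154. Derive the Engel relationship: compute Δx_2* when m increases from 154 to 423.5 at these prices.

Δx_2* = 6.997

Leontief preferences: the optimum is at the kink where x_1/5 = x_2/3, i.e. x_2 = (3/5)·x_1.
Budget: p_1·x_1 + p_2·(3/5)·x_1 = m, so (5·p_1 + 3·p_2)·x_1 = 5·m.
Demand: x_1*(p_1,p_2,m) = 5·m/(5·p_1 + 3·p_2), x_2* = 3·m/(5·p_1 + 3·p_2).
Here 5·11.5 + 3·19.35 = 115.55, giving x_2* = 3.9983.
At m' = 423.5: x_2* = 10.9952. Change: 10.9952 − 3.9983 = 6.997.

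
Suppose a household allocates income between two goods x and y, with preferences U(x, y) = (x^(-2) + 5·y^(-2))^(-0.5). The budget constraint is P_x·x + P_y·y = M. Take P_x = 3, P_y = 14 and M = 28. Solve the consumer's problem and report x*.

MU_x ∝ x^(-3), MU_y ∝ 5·y^(-3), so MRS = (1/5)·(y/x)^(3) = P_x/P_y.
Solve for the ratio: y/x = [5·P_x/P_y]^(1/3).
Substitute y = (y/x)·x into the budget: x* = M/(P_x + P_y·(y/x)).
Numerically y/x = 1.023264, so x* = 28/(3 + 14·1.023264) = 1.6161.

x* = 1.6161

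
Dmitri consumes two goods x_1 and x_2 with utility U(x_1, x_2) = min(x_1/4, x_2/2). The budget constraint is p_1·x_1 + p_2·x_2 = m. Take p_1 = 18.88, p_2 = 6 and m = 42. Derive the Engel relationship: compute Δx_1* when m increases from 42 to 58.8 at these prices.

Δx_1* = 0.7678

Leontief preferences: the optimum is at the kink where x_1/4 = x_2/2, i.e. x_2 = (1/2)·x_1.
Budget: p_1·x_1 + p_2·(1/2)·x_1 = m, so (4·p_1 + 2·p_2)·x_1 = 4·m.
Demand: x_1*(p_1,p_2,m) = 4·m/(4·p_1 + 2·p_2), x_2* = 2·m/(4·p_1 + 2·p_2).
Here 4·18.88 + 2·6 = 87.52, giving x_1* = 1.9196.
At m' = 58.8: x_1* = 2.6874. Change: 2.6874 − 1.9196 = 0.7678.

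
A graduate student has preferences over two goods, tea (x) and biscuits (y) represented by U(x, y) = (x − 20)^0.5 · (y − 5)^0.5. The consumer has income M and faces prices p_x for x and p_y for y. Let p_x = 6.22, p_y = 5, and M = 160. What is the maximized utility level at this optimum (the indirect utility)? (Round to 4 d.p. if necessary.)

V = 0.9504

MRS = (y−5)/(x−20). Tangency with p_x/p_y gives y−5 = (p_x/p_y)·(x−20).
After buying the subsistence bundle (20, 5), a share 0.5 of the remaining income goes to x: x* = 20 + 0.5·(M − 20p_x − 5p_y)/p_x.
Discretionary income = 160 − 20·6.22 − 5·5 = 10.6; x* = 20 + 0.5·10.6/6.22 = 20.8521; y* = 5 + 0.5·10.6/5 = 6.06.
Utility at the optimum: U(20.8521, 6.06) = 0.9504.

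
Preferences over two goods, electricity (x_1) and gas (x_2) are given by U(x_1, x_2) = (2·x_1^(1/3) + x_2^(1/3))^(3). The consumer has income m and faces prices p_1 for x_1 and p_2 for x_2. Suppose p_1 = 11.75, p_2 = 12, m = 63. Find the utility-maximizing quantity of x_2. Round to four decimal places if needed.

x_2* = 1.3607

From the CES first-order condition, 2·(x_2/x_1)^(2/3) = p_1/p_2.
Solve for the ratio: x_2/x_1 = [(1/2)·p_1/p_2]^(1.5).
With the ratio pinned down, the budget gives x_1* = m/(p_1 + p_2·(x_2/x_1)) and x_2* = (x_2/x_1)·x_1*.
Numerically x_2/x_1 = 0.342563, so x_1* = 63/(11.75 + 12·0.342563) = 3.9721 and x_2* = 0.342563·3.9721 = 1.3607.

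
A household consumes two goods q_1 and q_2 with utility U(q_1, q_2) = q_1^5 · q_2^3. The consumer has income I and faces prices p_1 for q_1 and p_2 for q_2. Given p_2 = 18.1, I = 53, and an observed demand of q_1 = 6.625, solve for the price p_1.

p_1 = 5

The MRS is (5/3)·q_2/q_1. Set MRS = p_1/p_2.
Rearranging, p_2·q_2 = (3/5)·p_1·q_1. Substituting into the budget gives p_1·q_1·(1 + (3/5)) = I.
Demand: q_1*(p_1,p_2,I) = 0.625·I/p_1 and q_2* = 0.375·I/p_2.
Set q_1* = 6.625 in the demand function and solve for p_1: p_1 = 5.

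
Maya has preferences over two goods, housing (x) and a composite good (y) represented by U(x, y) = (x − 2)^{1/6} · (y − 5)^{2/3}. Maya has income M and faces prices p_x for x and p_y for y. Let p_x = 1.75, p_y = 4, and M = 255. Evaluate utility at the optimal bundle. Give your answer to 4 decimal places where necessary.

V = 22.2576

Let x' = x−2, y' = y−5. MRS = (1/4)·y'/x' = p_x/p_y.
Substituting into the budget: x* = 2 + 0.2·(M − 2·p_x − 5·p_y)/p_x, and y* = 5 + 0.8·(…)/p_y.
Discretionary income = 255 − 2·1.75 − 5·4 = 231.5; x* = 2 + 0.2·231.5/1.75 = 28.4571; y* = 5 + 0.8·231.5/4 = 51.3.
Utility at the optimum: U(28.4571, 51.3) = 22.2576.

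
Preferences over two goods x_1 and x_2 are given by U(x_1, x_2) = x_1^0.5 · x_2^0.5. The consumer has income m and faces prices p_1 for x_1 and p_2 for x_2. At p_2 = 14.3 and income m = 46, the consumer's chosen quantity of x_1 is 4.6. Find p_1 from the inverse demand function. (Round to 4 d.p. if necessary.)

Tangency: MRS = x_2/x_1 = p_1/p_2.
So 0.5·p_2·x_2 = 0.5·p_1·x_1; combined with the budget, a share 0.5 of income goes to x_1.
Demand: x_1*(p_1,p_2,m) = 0.5·m/p_1 and x_2* = 0.5·m/p_2.
Set x_1* = 4.6 in the demand function and solve for p_1: p_1 = 5.

p_1 = 5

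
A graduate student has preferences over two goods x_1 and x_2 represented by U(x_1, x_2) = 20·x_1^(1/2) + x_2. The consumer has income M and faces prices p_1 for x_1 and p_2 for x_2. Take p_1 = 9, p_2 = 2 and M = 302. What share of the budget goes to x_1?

share on x_1 = 0.1472

Solve: √x_1 = 10·p_2/p_1, so x_1*(p_1,p_2) = (10·p_2/p_1)², and x_2* = (M − p_1·x_1*)/p_2.
Plugging in: x_1* = (10·2/9)² = 4.9383, x_2* = 128.7778.
Expenditure on x_1: 9·4.9383 = 44.4444; share = 0.1472.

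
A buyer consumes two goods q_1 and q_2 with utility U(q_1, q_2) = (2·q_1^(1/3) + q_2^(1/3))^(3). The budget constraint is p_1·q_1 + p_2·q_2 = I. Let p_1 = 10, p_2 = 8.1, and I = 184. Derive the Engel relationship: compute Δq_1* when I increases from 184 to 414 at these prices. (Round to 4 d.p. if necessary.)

Δq_1* = 16.5131

From the CES first-order condition, 2·(q_2/q_1)^(2/3) = p_1/p_2.
Solve for the ratio: q_2/q_1 = [(1/2)·p_1/p_2]^(1.5).
With the ratio pinned down, the budget gives q_1* = I/(p_1 + p_2·(q_2/q_1)) and q_2* = (q_2/q_1)·q_1*.
Numerically q_2/q_1 = 0.484984, so q_1* = 184/(10 + 8.1·0.484984) = 13.2104.
At I' = 414: q_1* = 29.7235. Change: 29.7235 − 13.2104 = 16.5131.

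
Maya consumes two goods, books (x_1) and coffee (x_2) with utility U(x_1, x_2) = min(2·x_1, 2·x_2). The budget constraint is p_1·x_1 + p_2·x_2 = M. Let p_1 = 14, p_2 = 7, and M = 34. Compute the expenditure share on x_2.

With perfect complements, no substitution: consume in ratio x_1:x_2 = 2:2.
Budget: p_1·x_1 + p_2·x_1 = M, so (2·p_1 + 2·p_2)·x_1 = 2·M.
Demand: x_1*(p_1,p_2,M) = 2·M/(2·p_1 + 2·p_2), x_2* = 2·M/(2·p_1 + 2·p_2).
Here 2·14 + 2·7 = 42, giving x_1* = 1.619 and x_2* = 1.619.
Expenditure on x_2: 7·1.619 = 11.3333; share = 0.3333.

share on x_2 = 0.3333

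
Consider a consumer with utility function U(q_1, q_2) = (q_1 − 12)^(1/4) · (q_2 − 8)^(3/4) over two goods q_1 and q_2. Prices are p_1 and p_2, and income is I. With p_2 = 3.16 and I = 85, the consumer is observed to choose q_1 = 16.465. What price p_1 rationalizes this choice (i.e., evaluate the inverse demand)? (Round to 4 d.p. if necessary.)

p_1 = 2

MRS = (1/3)·(q_2−8)/(q_1−12). Tangency with p_1/p_2 gives q_2−8 = 3·(p_1/p_2)·(q_1−12).
After buying the subsistence bundle (12, 8), a share 0.25 of the remaining income goes to q_1: q_1* = 12 + 0.25·(I − 12p_1 − 8p_2)/p_1.
Set q_1* = 16.465 in the demand function and solve for p_1: p_1 = 2.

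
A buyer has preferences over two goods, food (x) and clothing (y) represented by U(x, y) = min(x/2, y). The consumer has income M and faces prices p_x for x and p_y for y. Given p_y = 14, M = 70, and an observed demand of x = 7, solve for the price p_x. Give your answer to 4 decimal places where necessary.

p_x = 3

Leontief preferences: the optimum is at the kink where x/2 = y/1, i.e. y = (1/2)·x.
Budget: p_x·x + p_y·(1/2)·x = M, so (2·p_x + p_y)·x = 2·M.
Demand: x*(p_x,p_y,M) = 2·M/(2·p_x + p_y), y* = M/(2·p_x + p_y).
Set x* = 7 in the demand function and solve for p_x: p_x = 3.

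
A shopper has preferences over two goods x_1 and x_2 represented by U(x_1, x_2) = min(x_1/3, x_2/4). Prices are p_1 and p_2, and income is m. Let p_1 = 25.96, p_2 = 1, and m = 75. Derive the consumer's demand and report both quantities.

x_1* = 2.7479, x_2* = 3.6639

Leontief preferences: the optimum is at the kink where x_1/3 = x_2/4, i.e. x_2 = (4/3)·x_1.
Budget: p_1·x_1 + p_2·(4/3)·x_1 = m, so (3·p_1 + 4·p_2)·x_1 = 3·m.
Demand: x_1*(p_1,p_2,m) = 3·m/(3·p_1 + 4·p_2), x_2* = 4·m/(3·p_1 + 4·p_2).
Here 3·25.96 + 4·1 = 81.88, giving x_1* = 2.7479 and x_2* = 3.6639.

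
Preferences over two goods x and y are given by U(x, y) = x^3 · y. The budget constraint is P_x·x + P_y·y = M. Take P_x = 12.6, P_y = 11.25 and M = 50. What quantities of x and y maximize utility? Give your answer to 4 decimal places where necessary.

At P_x=12.6, P_y=11.25, M=50: x* = 0.75·50/12.6 = 2.9762, y* = 1.1111.

x* = 2.9762, y* = 1.1111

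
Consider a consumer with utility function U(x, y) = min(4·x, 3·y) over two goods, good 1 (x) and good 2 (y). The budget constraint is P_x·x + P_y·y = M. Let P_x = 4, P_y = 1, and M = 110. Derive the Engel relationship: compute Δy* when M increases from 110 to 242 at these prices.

With perfect complements, no substitution: consume in ratio x:y = 3:4.
Budget: P_x·x + P_y·(4/3)·x = M, so (3·P_x + 4·P_y)·x = 3·M.
Demand: x*(P_x,P_y,M) = 3·M/(3·P_x + 4·P_y), y* = 4·M/(3·P_x + 4·P_y).
Here 3·4 + 4·1 = 16, giving y* = 27.5.
At M' = 242: y* = 60.5. Change: 60.5 − 27.5 = 33.

Δy* = 33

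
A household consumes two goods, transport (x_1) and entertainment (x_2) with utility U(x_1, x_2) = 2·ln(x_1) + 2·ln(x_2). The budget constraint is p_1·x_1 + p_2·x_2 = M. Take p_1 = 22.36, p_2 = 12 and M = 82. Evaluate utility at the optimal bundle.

Demand: x_1*(p_1,p_2,M) = 0.5·M/p_1 and x_2* = 0.5·M/p_2.
At p_1=22.36, p_2=12, M=82: x_1* = 0.5·82/22.36 = 1.8336, x_2* = 3.4167.
Utility at the optimum: U(1.8336, 3.4167) = 3.6699.

V = 3.6699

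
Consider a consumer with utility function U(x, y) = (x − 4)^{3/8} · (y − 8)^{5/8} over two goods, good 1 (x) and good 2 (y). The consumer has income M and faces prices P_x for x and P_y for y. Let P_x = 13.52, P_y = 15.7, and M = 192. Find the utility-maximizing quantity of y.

MRS = (3/5)·(y−8)/(x−4). Tangency with P_x/P_y gives y−8 = (5/3)·(P_x/P_y)·(x−4).
Substituting into the budget: x* = 4 + 0.375·(M − 4·P_x − 8·P_y)/P_x, and y* = 8 + 0.625·(…)/P_y.
Discretionary income = 192 − 4·13.52 − 8·15.7 = 12.32; y* = 8 + 0.625·12.32/15.7 = 8.4904.

y* = 8.4904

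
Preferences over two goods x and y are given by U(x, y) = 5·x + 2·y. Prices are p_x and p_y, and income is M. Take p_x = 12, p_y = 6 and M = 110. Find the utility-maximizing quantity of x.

x* = 9.1667

Perfect substitutes: compare marginal utility per dollar. 5/p_x vs 2/p_y → 0.4167 vs 0.3333.
x gives more utility per dollar, so spend all income on x: x* = M/p_x, y* = 0.
Numerically: x* = 9.1667, y* = 0.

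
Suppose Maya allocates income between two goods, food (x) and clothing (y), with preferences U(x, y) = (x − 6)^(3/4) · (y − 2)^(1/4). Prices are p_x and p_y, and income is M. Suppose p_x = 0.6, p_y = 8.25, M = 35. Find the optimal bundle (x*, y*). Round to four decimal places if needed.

MRS = 3·(y−2)/(x−6). Tangency with p_x/p_y gives y−2 = (1/3)·(p_x/p_y)·(x−6).
After buying the subsistence bundle (6, 2), a share 0.75 of the remaining income goes to x: x* = 6 + 0.75·(M − 6p_x − 2p_y)/p_x.
Discretionary income = 35 − 6·0.6 − 2·8.25 = 14.9; x* = 6 + 0.75·14.9/0.6 = 24.625; y* = 2 + 0.25·14.9/8.25 = 2.4515.

x* = 24.625, y* = 2.4515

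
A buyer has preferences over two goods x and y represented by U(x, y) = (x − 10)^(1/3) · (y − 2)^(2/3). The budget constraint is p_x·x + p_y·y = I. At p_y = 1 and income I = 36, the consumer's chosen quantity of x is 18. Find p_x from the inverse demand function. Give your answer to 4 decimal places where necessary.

p_x = 1

Let x' = x−10, y' = y−2. MRS = (1/2)·y'/x' = p_x/p_y.
Substituting into the budget: x* = 10 + 1/3·(I − 10·p_x − 2·p_y)/p_x, and y* = 2 + 2/3·(…)/p_y.
Set x* = 18 in the demand function and solve for p_x: p_x = 1.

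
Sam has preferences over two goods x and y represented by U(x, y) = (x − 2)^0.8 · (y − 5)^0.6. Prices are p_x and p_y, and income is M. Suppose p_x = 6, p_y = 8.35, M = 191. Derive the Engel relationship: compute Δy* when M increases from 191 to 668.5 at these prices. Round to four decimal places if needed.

This is Cobb-Douglas in (x−2, y−5): tangency gives 0.8·p_y·(y−5) = 0.6·p_x·(x−2).
After buying the subsistence bundle (2, 5), a share 4/7 of the remaining income goes to x: x* = 2 + 4/7·(M − 2p_x − 5p_y)/p_x.
Discretionary income = 191 − 2·6 − 5·8.35 = 137.25; y* = 5 + 3/7·137.25/8.35 = 12.0445.
At M' = 668.5: y* = 36.5526. Change: 36.5526 − 12.0445 = 24.5081.

Δy* = 24.5081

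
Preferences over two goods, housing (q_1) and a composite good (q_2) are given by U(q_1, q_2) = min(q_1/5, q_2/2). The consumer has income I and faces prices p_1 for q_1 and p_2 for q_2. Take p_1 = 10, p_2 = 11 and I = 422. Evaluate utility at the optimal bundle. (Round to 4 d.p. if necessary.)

V = 5.8611

Leontief preferences: the optimum is at the kink where q_1/5 = q_2/2, i.e. q_2 = (2/5)·q_1.
Budget: p_1·q_1 + p_2·(2/5)·q_1 = I, so (5·p_1 + 2·p_2)·q_1 = 5·I.
Demand: q_1*(p_1,p_2,I) = 5·I/(5·p_1 + 2·p_2), q_2* = 2·I/(5·p_1 + 2·p_2).
Here 5·10 + 2·11 = 72, giving q_1* = 29.3056 and q_2* = 11.7222.
Utility at the optimum: U(29.3056, 11.7222) = 5.8611.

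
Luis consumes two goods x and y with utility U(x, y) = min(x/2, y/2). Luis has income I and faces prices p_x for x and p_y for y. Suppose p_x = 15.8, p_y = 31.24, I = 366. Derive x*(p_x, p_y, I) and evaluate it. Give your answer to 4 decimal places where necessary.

x* = 7.7806

With perfect complements, no substitution: consume in ratio x:y = 2:2.
Budget: p_x·x + p_y·x = I, so (2·p_x + 2·p_y)·x = 2·I.
Demand: x*(p_x,p_y,I) = 2·I/(2·p_x + 2·p_y), y* = 2·I/(2·p_x + 2·p_y).
Here 2·15.8 + 2·31.24 = 94.08, giving x* = 7.7806.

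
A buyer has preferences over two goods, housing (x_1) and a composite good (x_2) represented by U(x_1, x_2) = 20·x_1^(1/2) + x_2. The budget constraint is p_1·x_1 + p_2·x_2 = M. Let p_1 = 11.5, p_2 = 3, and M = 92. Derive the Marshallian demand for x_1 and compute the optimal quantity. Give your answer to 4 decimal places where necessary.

x_1* = 6.8053

Utility is quasi-linear in x_2; the FOC for x_1 is 10/√x_1 = p_1/p_2.
Thus x_1* = (10·p_2/p_1)² — independent of M — with the rest of income spent on x_2.
Plugging in: x_1* = (10·3/11.5)² = 6.8053.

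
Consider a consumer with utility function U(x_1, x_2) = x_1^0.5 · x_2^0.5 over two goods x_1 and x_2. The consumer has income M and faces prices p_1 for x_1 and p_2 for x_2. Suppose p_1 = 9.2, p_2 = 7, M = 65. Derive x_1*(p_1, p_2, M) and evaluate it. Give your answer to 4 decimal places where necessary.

MU_x_1/MU_x_2 = (0.5·x_2)/(0.5·x_1); tangency sets this equal to p_1/p_2.
So 0.5·p_2·x_2 = 0.5·p_1·x_1; combined with the budget, a share 0.5 of income goes to x_1.
Demand: x_1*(p_1,p_2,M) = 0.5·M/p_1 and x_2* = 0.5·M/p_2.
At p_1=9.2, p_2=7, M=65: x_1* = 0.5·65/9.2 = 3.5326.

x_1* = 3.5326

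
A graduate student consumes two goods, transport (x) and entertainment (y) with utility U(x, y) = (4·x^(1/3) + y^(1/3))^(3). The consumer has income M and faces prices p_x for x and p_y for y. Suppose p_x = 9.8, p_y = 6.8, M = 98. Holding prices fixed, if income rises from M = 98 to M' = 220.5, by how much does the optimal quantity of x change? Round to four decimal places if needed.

Δx* = 10.869

From the CES first-order condition, 4·(y/x)^(2/3) = p_x/p_y.
Solve for the ratio: y/x = [(1/4)·p_x/p_y]^(1.5).
With the ratio pinned down, the budget gives x* = M/(p_x + p_y·(y/x)) and y* = (y/x)·x*.
Numerically y/x = 0.216265, so x* = 98/(9.8 + 6.8·0.216265) = 8.6952.
At M' = 220.5: x* = 19.5642. Change: 19.5642 − 8.6952 = 10.869.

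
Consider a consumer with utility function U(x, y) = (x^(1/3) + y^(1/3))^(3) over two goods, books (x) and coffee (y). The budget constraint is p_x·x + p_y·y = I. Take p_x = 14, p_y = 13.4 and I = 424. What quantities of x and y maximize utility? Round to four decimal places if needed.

x* = 14.977, y* = 15.9941

From the CES first-order condition, (y/x)^(2/3) = p_x/p_y.
Solve for the ratio: y/x = [p_x/p_y]^(1.5).
Substitute y = (y/x)·x into the budget: x* = I/(p_x + p_y·(y/x)).
Numerically y/x = 1.06791, so x* = 424/(14 + 13.4·1.06791) = 14.977 and y* = 1.06791·14.977 = 15.9941.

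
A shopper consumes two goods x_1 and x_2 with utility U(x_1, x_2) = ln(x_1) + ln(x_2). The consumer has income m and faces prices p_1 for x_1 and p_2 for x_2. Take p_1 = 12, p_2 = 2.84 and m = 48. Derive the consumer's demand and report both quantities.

x_1* = 2, x_2* = 8.4507

Tangency: MRS = x_2/x_1 = p_1/p_2.
Rearranging, p_2·x_2 = p_1·x_1. Substituting into the budget gives p_1·x_1·(1 + 1) = m.
Demand: x_1*(p_1,p_2,m) = 0.5·m/p_1 and x_2* = 0.5·m/p_2.
At p_1=12, p_2=2.84, m=48: x_1* = 0.5·48/12 = 2, x_2* = 8.4507.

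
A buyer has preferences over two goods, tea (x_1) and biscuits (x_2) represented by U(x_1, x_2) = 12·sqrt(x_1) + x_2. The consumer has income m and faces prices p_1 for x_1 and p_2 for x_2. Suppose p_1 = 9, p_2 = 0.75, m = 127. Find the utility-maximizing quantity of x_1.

MU_x_1 = 6/√x_1, MU_x_2 = 1. Tangency: 6/√x_1 = p_1/p_2.
Thus x_1* = (6·p_2/p_1)² — independent of m — with the rest of income spent on x_2.
Plugging in: x_1* = (6·0.75/9)² = 0.25.

x_1* = 0.25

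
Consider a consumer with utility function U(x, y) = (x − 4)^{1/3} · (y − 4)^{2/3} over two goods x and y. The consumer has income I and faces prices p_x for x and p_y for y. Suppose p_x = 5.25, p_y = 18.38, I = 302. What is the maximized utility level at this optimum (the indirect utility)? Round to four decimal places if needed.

MRS = (1/2)·(y−4)/(x−4). Tangency with p_x/p_y gives y−4 = 2·(p_x/p_y)·(x−4).
Substituting into the budget: x* = 4 + 1/3·(I − 4·p_x − 4·p_y)/p_x, and y* = 4 + 2/3·(…)/p_y.
Discretionary income = 302 − 4·5.25 − 4·18.38 = 207.48; x* = 4 + 1/3·207.48/5.25 = 17.1733; y* = 4 + 2/3·207.48/18.38 = 11.5256.
Utility at the optimum: U(17.1733, 11.5256) = 9.0697.

V = 9.0697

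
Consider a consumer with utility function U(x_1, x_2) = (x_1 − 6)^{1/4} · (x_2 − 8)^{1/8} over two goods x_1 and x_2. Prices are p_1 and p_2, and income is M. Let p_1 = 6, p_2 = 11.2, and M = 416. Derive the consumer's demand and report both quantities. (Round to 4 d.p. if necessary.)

x_1* = 38.2667, x_2* = 16.6429

Substituting into the budget: x_1* = 6 + 2/3·(M − 6·p_1 − 8·p_2)/p_1, and x_2* = 8 + 1/3·(…)/p_2.
Discretionary income = 416 − 6·6 − 8·11.2 = 290.4; x_1* = 6 + 2/3·290.4/6 = 38.2667; x_2* = 8 + 1/3·290.4/11.2 = 16.6429.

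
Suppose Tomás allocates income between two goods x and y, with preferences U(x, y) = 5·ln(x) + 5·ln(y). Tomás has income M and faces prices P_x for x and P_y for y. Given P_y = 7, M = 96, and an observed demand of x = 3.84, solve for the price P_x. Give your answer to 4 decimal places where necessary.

P_x = 12.5

Tangency: MRS = y/x = P_x/P_y.
So 5·P_y·y = 5·P_x·x; combined with the budget, a share 0.5 of income goes to x.
Demand: x*(P_x,P_y,M) = 0.5·M/P_x and y* = 0.5·M/P_y.
Set x* = 3.84 in the demand function and solve for P_x: P_x = 12.5.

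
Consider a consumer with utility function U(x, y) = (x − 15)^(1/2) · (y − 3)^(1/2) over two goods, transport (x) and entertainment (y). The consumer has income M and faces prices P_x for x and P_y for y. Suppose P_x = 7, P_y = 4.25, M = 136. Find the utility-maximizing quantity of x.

MRS = (y−3)/(x−15). Tangency with P_x/P_y gives y−3 = (P_x/P_y)·(x−15).
After buying the subsistence bundle (15, 3), a share 0.5 of the remaining income goes to x: x* = 15 + 0.5·(M − 15P_x − 3P_y)/P_x.
Discretionary income = 136 − 15·7 − 3·4.25 = 18.25; x* = 15 + 0.5·18.25/7 = 16.3036.

x* = 16.3036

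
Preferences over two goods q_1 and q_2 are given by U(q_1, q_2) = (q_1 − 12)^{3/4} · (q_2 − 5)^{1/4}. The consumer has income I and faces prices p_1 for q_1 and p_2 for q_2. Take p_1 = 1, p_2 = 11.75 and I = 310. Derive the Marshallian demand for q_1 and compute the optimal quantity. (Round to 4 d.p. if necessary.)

MRS = 3·(q_2−5)/(q_1−12). Tangency with p_1/p_2 gives q_2−5 = (1/3)·(p_1/p_2)·(q_1−12).
After buying the subsistence bundle (12, 5), a share 0.75 of the remaining income goes to q_1: q_1* = 12 + 0.75·(I − 12p_1 − 5p_2)/p_1.
Discretionary income = 310 − 12·1 − 5·11.75 = 239.25; q_1* = 12 + 0.75·239.25/1 = 191.4375.

q_1* = 191.4375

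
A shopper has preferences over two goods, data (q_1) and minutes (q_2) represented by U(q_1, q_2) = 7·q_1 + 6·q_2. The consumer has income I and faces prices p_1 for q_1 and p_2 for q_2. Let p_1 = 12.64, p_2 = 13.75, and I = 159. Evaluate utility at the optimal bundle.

Perfect substitutes: compare marginal utility per dollar. 7/p_1 vs 6/p_2 → 0.5538 vs 0.4364.
q_1 gives more utility per dollar, so spend all income on q_1: q_1* = I/p_1, q_2* = 0.
Numerically: q_1* = 12.5791, q_2* = 0.
Utility at the optimum: U(12.5791, 0) = 88.0538.

V = 88.0538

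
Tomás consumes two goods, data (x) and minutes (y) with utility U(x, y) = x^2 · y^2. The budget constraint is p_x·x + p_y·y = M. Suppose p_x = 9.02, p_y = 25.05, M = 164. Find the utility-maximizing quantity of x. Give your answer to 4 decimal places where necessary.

The MRS is y/x. Set MRS = p_x/p_y.
Rearranging, p_y·y = p_x·x. Substituting into the budget gives p_x·x·(1 + 1) = M.
Demand: x*(p_x,p_y,M) = 0.5·M/p_x and y* = 0.5·M/p_y.
At p_x=9.02, p_y=25.05, M=164: x* = 0.5·164/9.02 = 9.0909.

x* = 9.0909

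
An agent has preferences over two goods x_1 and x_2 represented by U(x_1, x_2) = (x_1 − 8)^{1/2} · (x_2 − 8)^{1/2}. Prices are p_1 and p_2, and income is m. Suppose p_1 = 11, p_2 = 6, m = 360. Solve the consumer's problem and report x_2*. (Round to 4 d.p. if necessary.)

Let x_1' = x_1−8, x_2' = x_2−8. MRS = x_2'/x_1' = p_1/p_2.
Substituting into the budget: x_1* = 8 + 0.5·(m − 8·p_1 − 8·p_2)/p_1, and x_2* = 8 + 0.5·(…)/p_2.
Discretionary income = 360 − 8·11 − 8·6 = 224; x_2* = 8 + 0.5·224/6 = 26.6667.

x_2* = 26.6667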